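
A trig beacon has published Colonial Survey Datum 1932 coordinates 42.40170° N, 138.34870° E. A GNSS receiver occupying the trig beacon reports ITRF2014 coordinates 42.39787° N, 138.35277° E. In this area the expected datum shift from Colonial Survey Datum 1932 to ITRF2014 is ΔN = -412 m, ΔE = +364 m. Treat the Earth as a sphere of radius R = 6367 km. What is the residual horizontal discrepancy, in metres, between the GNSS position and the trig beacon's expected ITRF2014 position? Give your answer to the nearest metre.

33 m

Observed coordinate differences: Δφ = -0.00383°, Δλ = +0.00407°.
Converting to metres (1° lat = 111125 m, cos φ = 0.738435): observed ΔN = -425.6 m, observed ΔE = 334.0 m.
Subtracting the expected shift leaves a residual of -425.6 − (-412) = -13.6 m north and 334.0 − (364) = -30.0 m east.
Residual distance = √((-13.6)² + (-30.0)²) = 33.0 m.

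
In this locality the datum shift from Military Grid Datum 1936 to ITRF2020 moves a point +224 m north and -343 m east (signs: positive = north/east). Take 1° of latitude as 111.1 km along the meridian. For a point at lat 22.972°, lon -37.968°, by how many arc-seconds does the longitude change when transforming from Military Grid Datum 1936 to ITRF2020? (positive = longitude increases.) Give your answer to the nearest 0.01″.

Δλ = -12.07″

At latitude 22.972°, cos φ = 0.920696.
1° of longitude at this latitude = 111.1 × cos φ = 102.29 km, so Δλ = -343.0 / 102289.3 = -0.0033532° = -12.072″.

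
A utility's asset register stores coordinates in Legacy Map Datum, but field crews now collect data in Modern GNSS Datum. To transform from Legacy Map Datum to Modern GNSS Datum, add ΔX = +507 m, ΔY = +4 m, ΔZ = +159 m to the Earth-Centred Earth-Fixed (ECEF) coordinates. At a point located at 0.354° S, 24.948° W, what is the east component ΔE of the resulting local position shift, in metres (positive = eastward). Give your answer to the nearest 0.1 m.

The local east axis at (φ, λ) is (−sin λ, cos λ, 0), so ΔE = −sin(-24.948°)·507 + cos(-24.948°)·4 = 217.48 m.

ΔE = 217.5 m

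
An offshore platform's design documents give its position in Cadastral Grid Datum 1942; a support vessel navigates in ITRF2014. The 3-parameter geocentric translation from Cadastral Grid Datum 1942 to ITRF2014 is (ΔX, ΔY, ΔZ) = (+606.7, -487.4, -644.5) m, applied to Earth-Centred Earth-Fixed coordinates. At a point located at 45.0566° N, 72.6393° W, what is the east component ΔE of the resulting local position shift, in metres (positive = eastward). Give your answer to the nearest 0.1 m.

ΔE = 433.6 m

The local east axis at (φ, λ) is (−sin λ, cos λ, 0), so ΔE = −sin(-72.6393°)·606.7 + cos(-72.6393°)·(-487.4) = 433.63 m.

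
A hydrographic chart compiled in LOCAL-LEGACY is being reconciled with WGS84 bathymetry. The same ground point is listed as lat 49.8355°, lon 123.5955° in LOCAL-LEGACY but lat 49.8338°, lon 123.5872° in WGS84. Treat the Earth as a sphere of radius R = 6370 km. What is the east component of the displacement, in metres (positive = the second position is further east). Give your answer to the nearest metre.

ΔE = -595 m

Δφ = 49.8338° − 49.8355° = -0.0017°; Δλ = 123.5872° − 123.5955° = -0.0083°.
1° along a meridian = πR/180 = 111177 m.
ΔN = Δφ × 111177 = -189.0 m; ΔE = Δλ × 111177 × cos(49.8355°) = -0.0083 × 111177 × 0.644984 = -595.2 m.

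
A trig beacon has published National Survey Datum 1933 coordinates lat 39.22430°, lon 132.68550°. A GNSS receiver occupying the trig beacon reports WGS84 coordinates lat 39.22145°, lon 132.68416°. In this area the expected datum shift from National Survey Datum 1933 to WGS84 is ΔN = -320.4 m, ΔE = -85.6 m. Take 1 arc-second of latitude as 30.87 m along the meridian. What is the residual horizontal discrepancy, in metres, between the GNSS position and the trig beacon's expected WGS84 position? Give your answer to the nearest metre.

Observed coordinate differences: Δφ = -0.00285°, Δλ = -0.00134°.
Converting to metres (1° lat = 111132 m, cos φ = 0.774676): observed ΔN = -316.7 m, observed ΔE = -115.4 m.
Subtracting the expected shift leaves a residual of -316.7 − (-320.4) = 3.7 m north and -115.4 − (-85.6) = -29.8 m east.
Residual distance = √(3.7² + (-29.8)²) = 30.0 m.

30 m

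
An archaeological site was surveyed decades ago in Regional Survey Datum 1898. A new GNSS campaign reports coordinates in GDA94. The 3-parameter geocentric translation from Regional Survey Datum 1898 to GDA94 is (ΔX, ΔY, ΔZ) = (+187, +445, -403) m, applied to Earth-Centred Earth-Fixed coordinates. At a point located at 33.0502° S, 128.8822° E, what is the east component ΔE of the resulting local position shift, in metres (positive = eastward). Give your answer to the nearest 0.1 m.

The local east axis at (φ, λ) is (−sin λ, cos λ, 0), so ΔE = −sin(128.8822°)·187 + cos(128.8822°)·445 = -424.90 m.

ΔE = -424.9 m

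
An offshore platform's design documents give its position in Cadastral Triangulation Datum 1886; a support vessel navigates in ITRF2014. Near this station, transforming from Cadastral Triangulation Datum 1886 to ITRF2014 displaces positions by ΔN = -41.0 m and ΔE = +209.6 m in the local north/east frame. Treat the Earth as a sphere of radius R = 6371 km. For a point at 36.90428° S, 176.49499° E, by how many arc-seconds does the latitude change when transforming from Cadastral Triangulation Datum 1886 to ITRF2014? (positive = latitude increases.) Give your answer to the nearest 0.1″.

On a sphere of radius R, 1 rad of latitude = R, so Δφ = ΔN / R = -41.0 / 6371000 = -6.4354e-06 rad = -1.327″.

Δφ = -1.3″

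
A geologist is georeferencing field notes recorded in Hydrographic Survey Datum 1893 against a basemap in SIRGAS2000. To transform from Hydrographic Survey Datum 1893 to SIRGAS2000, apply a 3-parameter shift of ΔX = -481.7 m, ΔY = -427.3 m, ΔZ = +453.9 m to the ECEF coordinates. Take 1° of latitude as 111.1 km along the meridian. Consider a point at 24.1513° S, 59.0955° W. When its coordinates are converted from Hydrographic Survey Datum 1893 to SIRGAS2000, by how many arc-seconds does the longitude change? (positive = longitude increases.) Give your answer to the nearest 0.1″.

sin φ = -0.409148, cos φ = 0.912468, sin λ = -0.858025, cos λ = 0.513609.
East component: ΔE = −sin λ·ΔX + cos λ·ΔY = −(-0.858025)(-481.7) + (0.513609)(-427.3) = -632.78 m.
1° of latitude spans 111100 m; at latitude φ, 1° of longitude spans that × cos φ = 101375.2 m, so Δλ = -632.78 / 101375.2 × 3600 = -22.471″.

Δλ = -22.5″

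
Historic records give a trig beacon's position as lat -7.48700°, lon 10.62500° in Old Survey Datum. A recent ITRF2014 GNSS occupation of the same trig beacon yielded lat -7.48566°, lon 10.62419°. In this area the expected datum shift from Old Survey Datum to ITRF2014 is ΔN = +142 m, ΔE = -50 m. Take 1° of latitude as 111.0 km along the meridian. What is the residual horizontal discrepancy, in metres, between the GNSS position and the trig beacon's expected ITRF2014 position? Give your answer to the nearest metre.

Observed coordinate differences: Δφ = +0.00134°, Δλ = -0.00081°.
Converting to metres (1° lat = 111000 m, cos φ = 0.991474): observed ΔN = 148.7 m, observed ΔE = -89.1 m.
Subtracting the expected shift leaves a residual of 148.7 − (142) = 6.7 m north and -89.1 − (-50) = -39.1 m east.
Residual distance = √(6.7² + (-39.1)²) = 39.7 m.

40 m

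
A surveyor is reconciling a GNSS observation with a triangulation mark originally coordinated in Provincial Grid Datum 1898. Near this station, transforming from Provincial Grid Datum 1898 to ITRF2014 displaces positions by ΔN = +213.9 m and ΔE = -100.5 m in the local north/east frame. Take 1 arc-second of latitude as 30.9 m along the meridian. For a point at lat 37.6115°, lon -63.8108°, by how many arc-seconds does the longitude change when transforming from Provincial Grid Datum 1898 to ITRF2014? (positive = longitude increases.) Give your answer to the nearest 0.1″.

At latitude 37.6115°, cos φ = 0.792167.
1″ of longitude at this latitude = 30.90 × cos φ = 24.4780 m, so Δλ = -100.5 / 24.4780 = -4.106″.

Δλ = -4.1″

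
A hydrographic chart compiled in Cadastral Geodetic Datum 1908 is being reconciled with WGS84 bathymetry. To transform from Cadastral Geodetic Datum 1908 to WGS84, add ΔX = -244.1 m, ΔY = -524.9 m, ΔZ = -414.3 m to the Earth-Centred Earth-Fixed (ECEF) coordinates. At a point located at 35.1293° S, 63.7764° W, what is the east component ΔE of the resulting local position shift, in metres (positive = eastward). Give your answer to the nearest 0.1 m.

ΔE = -450.9 m

At φ = -35.1293°, λ = -63.7764°: sin φ = -0.575424, cos φ = 0.817856, sin λ = -0.897076, cos λ = 0.441875.
ΔE = −sin λ·ΔX + cos λ·ΔY = −(-0.897076)·(-244.1) + (0.441875)·(-524.9) = -450.92 m.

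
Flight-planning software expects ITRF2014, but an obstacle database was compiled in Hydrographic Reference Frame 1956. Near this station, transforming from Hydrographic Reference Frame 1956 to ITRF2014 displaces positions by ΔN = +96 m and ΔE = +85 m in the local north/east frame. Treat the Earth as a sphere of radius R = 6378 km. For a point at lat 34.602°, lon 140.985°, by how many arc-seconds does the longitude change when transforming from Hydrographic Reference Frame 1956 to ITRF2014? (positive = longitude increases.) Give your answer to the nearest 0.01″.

At latitude 34.602°, cos φ = 0.823117.
One radian of longitude at latitude φ spans R cos φ, so Δλ = ΔE / (R cos φ) = 85.0 / (6378000 × 0.823117) = 1.6191e-05 rad = 3.340″.

Δλ = 3.34″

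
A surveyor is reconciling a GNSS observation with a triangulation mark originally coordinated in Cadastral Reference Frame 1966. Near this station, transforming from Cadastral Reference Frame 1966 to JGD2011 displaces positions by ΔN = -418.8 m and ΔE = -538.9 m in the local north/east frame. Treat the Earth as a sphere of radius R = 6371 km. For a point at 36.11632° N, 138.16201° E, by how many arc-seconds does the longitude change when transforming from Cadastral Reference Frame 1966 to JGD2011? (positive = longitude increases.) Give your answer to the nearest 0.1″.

At latitude 36.11632°, cos φ = 0.807822.
One radian of longitude at latitude φ spans R cos φ, so Δλ = ΔE / (R cos φ) = -538.9 / (6371000 × 0.807822) = -1.0471e-04 rad = -21.598″.

Δλ = -21.6″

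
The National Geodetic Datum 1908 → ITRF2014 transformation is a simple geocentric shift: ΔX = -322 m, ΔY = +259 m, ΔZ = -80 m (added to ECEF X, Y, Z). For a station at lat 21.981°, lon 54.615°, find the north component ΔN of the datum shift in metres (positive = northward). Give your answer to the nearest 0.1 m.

The local north axis is (−sin φ cos λ, −sin φ sin λ, cos φ), giving ΔN = 69.792 − 79.036 − 74.185 = -83.43 m.

ΔN = -83.4 m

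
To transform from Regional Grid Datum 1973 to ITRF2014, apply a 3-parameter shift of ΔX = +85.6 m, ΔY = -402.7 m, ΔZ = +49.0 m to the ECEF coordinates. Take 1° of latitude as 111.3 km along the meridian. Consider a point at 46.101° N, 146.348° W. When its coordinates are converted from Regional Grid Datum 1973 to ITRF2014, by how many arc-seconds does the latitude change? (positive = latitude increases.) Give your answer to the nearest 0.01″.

sin φ = 0.720563, cos φ = 0.693389, sin λ = -0.554147, cos λ = -0.832419.
North component: ΔN = −sin φ cos λ·ΔX − sin φ sin λ·ΔY + cos φ·ΔZ = −(0.720563)(-0.832419)(85.6) − (0.720563)(-0.554147)(-402.7) + (0.693389)(49.0) = -75.48 m.
1° of latitude spans 111300 m, so Δφ = -75.48 / 111300 × 3600 = -2.441″.

Δφ = -2.44″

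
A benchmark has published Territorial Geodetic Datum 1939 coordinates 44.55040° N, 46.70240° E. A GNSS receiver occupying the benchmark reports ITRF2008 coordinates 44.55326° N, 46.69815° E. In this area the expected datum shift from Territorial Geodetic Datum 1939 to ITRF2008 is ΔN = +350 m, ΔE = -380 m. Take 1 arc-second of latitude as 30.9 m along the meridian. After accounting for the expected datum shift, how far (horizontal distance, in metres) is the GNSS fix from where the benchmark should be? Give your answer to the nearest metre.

Observed coordinate differences: Δφ = +0.00286°, Δλ = -0.00425°.
Converting to metres (1° lat = 111240 m, cos φ = 0.712634): observed ΔN = 318.1 m, observed ΔE = -336.9 m.
Subtracting the expected shift leaves a residual of 318.1 − (350) = -31.9 m north and -336.9 − (-380) = 43.1 m east.
Residual distance = √((-31.9)² + 43.1²) = 53.6 m.

54 m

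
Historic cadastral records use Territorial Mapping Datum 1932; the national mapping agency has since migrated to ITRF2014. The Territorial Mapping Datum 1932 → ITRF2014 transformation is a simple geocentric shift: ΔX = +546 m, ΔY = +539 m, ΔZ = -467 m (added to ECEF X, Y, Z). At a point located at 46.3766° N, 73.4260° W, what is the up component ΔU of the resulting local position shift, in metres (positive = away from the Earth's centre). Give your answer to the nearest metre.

The local up (radial) axis is (cos φ cos λ, cos φ sin λ, sin φ), giving ΔU = 107.453 − 356.414 − 338.057 = -587.02 m.

ΔU = -587 m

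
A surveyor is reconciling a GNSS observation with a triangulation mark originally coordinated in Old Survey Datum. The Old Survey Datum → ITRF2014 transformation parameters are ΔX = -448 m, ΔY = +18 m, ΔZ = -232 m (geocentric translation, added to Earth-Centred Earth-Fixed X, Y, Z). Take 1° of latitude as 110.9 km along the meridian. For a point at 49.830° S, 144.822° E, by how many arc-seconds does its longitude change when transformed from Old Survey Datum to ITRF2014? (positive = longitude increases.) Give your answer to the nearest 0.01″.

sin φ = -0.764134, cos φ = 0.645058, sin λ = 0.576119, cos λ = -0.817366.
East component: ΔE = −sin λ·ΔX + cos λ·ΔY = −(0.576119)(-448) + (-0.817366)(18) = 243.39 m.
1° of latitude spans 110900 m; at latitude φ, 1° of longitude spans that × cos φ = 71536.9 m, so Δλ = 243.39 / 71536.9 × 3600 = 12.248″.

Δλ = 12.25″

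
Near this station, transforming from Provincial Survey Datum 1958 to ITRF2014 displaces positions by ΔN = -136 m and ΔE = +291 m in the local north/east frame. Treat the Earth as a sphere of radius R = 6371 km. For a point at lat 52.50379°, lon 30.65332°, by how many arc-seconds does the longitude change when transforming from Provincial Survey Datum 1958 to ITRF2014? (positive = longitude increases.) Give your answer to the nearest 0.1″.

Δλ = 15.5″

At latitude 52.50379°, cos φ = 0.608709.
One radian of longitude at latitude φ spans R cos φ, so Δλ = ΔE / (R cos φ) = 291.0 / (6371000 × 0.608709) = 7.5037e-05 rad = 15.478″.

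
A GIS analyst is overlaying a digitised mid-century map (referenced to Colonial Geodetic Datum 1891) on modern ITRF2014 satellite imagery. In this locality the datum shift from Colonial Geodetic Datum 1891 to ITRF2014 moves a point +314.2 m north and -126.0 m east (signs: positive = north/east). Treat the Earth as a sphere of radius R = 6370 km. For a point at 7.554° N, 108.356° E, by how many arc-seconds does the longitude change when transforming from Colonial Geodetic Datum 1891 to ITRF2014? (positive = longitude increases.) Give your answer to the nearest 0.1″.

Δλ = -4.1″

At latitude 7.554°, cos φ = 0.991321.
One radian of longitude at latitude φ spans R cos φ, so Δλ = ΔE / (R cos φ) = -126.0 / (6370000 × 0.991321) = -1.9953e-05 rad = -4.116″.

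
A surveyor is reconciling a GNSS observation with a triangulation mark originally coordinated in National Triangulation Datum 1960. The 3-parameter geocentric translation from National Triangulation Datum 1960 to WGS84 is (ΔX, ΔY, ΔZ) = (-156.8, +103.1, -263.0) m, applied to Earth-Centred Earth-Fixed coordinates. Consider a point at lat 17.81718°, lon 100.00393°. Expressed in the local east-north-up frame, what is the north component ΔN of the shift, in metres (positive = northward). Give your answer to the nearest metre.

At φ = 17.81718°, λ = 100.00393°: sin φ = 0.305981, cos φ = 0.952038, sin λ = 0.984796, cos λ = -0.173716.
ΔN = −sin φ cos λ·ΔX − sin φ sin λ·ΔY + cos φ·ΔZ = −(0.305981)(-0.173716)(-156.8) − (0.305981)(0.984796)(103.1) + (0.952038)(-263.0) = -289.79 m.

ΔN = -290 m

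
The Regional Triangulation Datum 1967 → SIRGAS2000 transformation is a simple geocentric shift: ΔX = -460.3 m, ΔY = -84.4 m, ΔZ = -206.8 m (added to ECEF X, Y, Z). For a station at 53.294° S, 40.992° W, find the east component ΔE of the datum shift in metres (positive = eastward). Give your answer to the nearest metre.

ΔE = -366 m

At φ = -53.294°, λ = -40.992°: sin φ = -0.801713, cos φ = 0.597709, sin λ = -0.655954, cos λ = 0.754801.
ΔE = −sin λ·ΔX + cos λ·ΔY = −(-0.655954)·(-460.3) + (0.754801)·(-84.4) = -365.64 m.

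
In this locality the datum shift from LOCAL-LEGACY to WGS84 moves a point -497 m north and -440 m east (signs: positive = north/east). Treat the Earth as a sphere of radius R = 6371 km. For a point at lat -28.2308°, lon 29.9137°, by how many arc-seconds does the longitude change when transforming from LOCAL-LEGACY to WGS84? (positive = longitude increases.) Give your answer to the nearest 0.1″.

At latitude -28.2308°, cos φ = 0.881049.
One radian of longitude at latitude φ spans R cos φ, so Δλ = ΔE / (R cos φ) = -440.0 / (6371000 × 0.881049) = -7.8387e-05 rad = -16.169″.

Δλ = -16.2″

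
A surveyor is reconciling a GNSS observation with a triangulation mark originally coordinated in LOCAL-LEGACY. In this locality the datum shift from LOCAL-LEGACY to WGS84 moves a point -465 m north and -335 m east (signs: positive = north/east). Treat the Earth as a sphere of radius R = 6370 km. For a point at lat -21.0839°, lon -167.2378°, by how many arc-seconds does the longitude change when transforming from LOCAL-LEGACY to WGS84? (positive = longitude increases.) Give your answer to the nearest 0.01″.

At latitude -21.0839°, cos φ = 0.933055.
One radian of longitude at latitude φ spans R cos φ, so Δλ = ΔE / (R cos φ) = -335.0 / (6370000 × 0.933055) = -5.6364e-05 rad = -11.626″.

Δλ = -11.63″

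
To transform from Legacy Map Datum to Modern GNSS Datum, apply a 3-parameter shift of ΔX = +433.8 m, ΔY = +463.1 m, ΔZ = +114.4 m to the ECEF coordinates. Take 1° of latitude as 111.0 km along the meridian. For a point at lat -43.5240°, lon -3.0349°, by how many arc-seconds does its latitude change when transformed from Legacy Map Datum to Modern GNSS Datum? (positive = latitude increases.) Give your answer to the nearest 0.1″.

sin φ = -0.688658, cos φ = 0.725086, sin λ = -0.052944, cos λ = 0.998597.
North component: ΔN = −sin φ cos λ·ΔX − sin φ sin λ·ΔY + cos φ·ΔZ = −(-0.688658)(0.998597)(433.8) − (-0.688658)(-0.052944)(463.1) + (0.725086)(114.4) = 364.39 m.
1° of latitude spans 111000 m, so Δφ = 364.39 / 111000 × 3600 = 11.818″.

Δφ = 11.8″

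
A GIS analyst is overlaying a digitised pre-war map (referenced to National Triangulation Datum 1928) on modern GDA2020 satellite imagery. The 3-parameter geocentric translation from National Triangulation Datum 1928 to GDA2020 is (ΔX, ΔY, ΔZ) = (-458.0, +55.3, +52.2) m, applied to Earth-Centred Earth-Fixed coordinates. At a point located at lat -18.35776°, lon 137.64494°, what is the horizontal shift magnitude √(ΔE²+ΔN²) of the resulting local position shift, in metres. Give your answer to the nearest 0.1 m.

The local east axis at (φ, λ) is (−sin λ, cos λ, 0), so ΔE = −sin(137.64494°)·(-458.0) + cos(137.64494°)·55.3 = 267.70 m.
The local north axis is (−sin φ cos λ, −sin φ sin λ, cos φ), giving ΔN = 106.596 + 11.734 + 49.543 = 167.87 m.
Horizontal magnitude = √(ΔE² + ΔN²) = √(267.70² + 167.87²) = 315.98 m.

316.0 m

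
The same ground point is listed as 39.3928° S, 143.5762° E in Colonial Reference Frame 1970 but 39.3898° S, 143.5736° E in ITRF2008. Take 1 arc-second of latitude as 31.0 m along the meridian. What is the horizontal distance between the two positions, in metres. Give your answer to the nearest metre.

403 m

Δφ = -39.3898° − -39.3928° = +0.0030°; Δλ = 143.5736° − 143.5762° = -0.0026°.
1° of latitude = 3600 × 31.00 = 111600 m.
ΔN = Δφ × 111600 = 334.8 m; ΔE = Δλ × 111600 × cos(-39.3928°) = -0.0026 × 111600 × 0.772813 = -224.2 m.
Distance = √(ΔE² + ΔN²) = √((-224.2)² + 334.8²) = 403.0 m.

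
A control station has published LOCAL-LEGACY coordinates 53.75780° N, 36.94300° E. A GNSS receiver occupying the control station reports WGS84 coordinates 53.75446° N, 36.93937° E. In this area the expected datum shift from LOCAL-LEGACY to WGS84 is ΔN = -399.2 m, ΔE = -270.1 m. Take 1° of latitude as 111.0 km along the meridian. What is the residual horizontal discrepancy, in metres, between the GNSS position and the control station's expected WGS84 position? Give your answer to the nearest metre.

Observed coordinate differences: Δφ = -0.00334°, Δλ = -0.00363°.
Converting to metres (1° lat = 111000 m, cos φ = 0.591200): observed ΔN = -370.7 m, observed ΔE = -238.2 m.
Subtracting the expected shift leaves a residual of -370.7 − (-399.2) = 28.5 m north and -238.2 − (-270.1) = 31.9 m east.
Residual distance = √(28.5² + 31.9²) = 42.7 m.

43 m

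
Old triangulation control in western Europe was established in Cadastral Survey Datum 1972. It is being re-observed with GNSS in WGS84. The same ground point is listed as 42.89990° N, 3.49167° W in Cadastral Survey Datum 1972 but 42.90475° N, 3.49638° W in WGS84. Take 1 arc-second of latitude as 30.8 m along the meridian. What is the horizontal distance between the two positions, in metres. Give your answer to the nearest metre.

Δφ = 42.90475° − 42.89990° = +0.00485°; Δλ = -3.49638° − -3.49167° = -0.00471°.
1° of latitude = 3600 × 30.80 = 110880 m.
ΔN = Δφ × 110880 = 537.8 m; ΔE = Δλ × 110880 × cos(42.89990°) = -0.00471 × 110880 × 0.732544 = -382.6 m.
Distance = √(ΔE² + ΔN²) = √((-382.6)² + 537.8²) = 660.0 m.

660 m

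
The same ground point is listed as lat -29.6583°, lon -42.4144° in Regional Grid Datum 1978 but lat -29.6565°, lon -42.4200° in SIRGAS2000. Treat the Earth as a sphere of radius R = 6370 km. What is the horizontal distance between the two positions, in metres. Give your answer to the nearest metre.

Δφ = -29.6565° − -29.6583° = +0.0018°; Δλ = -42.4200° − -42.4144° = -0.0056°.
1° along a meridian = πR/180 = 111177 m.
ΔN = Δφ × 111177 = 200.1 m; ΔE = Δλ × 111177 × cos(-29.6583°) = -0.0056 × 111177 × 0.868992 = -541.0 m.
Distance = √(ΔE² + ΔN²) = √((-541.0)² + 200.1²) = 576.9 m.

577 m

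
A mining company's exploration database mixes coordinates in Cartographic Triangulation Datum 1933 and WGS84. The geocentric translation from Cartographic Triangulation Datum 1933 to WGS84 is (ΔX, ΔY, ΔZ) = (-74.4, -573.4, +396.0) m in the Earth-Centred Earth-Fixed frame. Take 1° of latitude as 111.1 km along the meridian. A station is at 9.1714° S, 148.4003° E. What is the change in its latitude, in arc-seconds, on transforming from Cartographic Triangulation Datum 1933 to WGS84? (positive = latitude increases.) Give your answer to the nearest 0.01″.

Δφ = 11.44″

sin φ = -0.159388, cos φ = 0.987216, sin λ = 0.523981, cos λ = -0.851730.
North component: ΔN = −sin φ cos λ·ΔX − sin φ sin λ·ΔY + cos φ·ΔZ = −(-0.159388)(-0.851730)(-74.4) − (-0.159388)(0.523981)(-573.4) + (0.987216)(396.0) = 353.15 m.
1° of latitude spans 111100 m, so Δφ = 353.15 / 111100 × 3600 = 11.443″.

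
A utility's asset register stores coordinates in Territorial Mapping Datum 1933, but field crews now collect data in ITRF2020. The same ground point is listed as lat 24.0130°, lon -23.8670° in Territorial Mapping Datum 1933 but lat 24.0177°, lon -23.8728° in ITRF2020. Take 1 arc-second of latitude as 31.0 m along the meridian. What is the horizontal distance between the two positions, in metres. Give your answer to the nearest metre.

Δφ = 24.0177° − 24.0130° = +0.0047°; Δλ = -23.8728° − -23.8670° = -0.0058°.
1° of latitude = 3600 × 31.00 = 111600 m.
ΔN = Δφ × 111600 = 524.5 m; ΔE = Δλ × 111600 × cos(24.0130°) = -0.0058 × 111600 × 0.913453 = -591.3 m.
Distance = √(ΔE² + ΔN²) = √((-591.3)² + 524.5²) = 790.4 m.

790 m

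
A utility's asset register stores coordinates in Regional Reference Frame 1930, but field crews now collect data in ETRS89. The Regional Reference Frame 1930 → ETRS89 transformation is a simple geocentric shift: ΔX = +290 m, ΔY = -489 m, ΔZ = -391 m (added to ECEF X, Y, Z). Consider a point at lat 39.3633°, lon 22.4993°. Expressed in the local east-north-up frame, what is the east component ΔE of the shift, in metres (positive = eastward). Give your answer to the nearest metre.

The local east axis at (φ, λ) is (−sin λ, cos λ, 0), so ΔE = −sin(22.4993°)·290 + cos(22.4993°)·(-489) = -562.75 m.

ΔE = -563 m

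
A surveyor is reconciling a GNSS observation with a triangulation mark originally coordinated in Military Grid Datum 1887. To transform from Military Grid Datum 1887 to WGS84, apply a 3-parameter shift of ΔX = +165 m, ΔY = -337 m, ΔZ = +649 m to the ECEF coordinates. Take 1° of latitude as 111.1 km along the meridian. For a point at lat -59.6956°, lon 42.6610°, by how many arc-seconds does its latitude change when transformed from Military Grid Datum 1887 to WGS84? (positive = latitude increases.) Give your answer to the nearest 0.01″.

sin φ = -0.863357, cos φ = 0.504594, sin λ = 0.677659, cos λ = 0.735376.
North component: ΔN = −sin φ cos λ·ΔX − sin φ sin λ·ΔY + cos φ·ΔZ = −(-0.863357)(0.735376)(165) − (-0.863357)(0.677659)(-337) + (0.504594)(649) = 235.07 m.
1° of latitude spans 111100 m, so Δφ = 235.07 / 111100 × 3600 = 7.617″.

Δφ = 7.62″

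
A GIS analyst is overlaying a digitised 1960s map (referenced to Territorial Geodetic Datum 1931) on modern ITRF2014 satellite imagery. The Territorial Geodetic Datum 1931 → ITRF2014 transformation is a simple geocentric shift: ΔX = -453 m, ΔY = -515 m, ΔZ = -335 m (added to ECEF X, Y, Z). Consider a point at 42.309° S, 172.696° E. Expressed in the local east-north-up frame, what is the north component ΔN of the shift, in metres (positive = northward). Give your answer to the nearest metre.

ΔN = 11 m

The local north axis is (−sin φ cos λ, −sin φ sin λ, cos φ), giving ΔN = 302.453 − 44.072 − 247.741 = 10.64 m.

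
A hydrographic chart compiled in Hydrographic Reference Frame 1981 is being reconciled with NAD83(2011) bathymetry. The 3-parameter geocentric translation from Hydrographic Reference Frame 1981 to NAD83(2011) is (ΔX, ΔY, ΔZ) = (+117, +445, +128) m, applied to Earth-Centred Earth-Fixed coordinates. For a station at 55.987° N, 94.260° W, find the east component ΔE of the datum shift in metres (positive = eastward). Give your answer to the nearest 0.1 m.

ΔE = 83.6 m

The local east axis at (φ, λ) is (−sin λ, cos λ, 0), so ΔE = −sin(-94.260°)·117 + cos(-94.260°)·445 = 83.62 m.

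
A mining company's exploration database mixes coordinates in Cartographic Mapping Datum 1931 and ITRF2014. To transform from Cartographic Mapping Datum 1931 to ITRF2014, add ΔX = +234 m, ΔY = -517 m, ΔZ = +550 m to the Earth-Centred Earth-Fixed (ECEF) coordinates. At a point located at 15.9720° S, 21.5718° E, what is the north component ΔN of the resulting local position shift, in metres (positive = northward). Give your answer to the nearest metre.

ΔN = 536 m

At φ = -15.9720°, λ = 21.5718°: sin φ = -0.275168, cos φ = 0.961396, sin λ = 0.367667, cos λ = 0.929958.
ΔN = −sin φ cos λ·ΔX − sin φ sin λ·ΔY + cos φ·ΔZ = −(-0.275168)(0.929958)(234) − (-0.275168)(0.367667)(-517) + (0.961396)(550) = 536.34 m.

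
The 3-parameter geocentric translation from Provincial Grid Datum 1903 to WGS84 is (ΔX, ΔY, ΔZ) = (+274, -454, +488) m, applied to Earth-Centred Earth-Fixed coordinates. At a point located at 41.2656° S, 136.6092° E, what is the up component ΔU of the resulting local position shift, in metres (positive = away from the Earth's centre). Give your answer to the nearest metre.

ΔU = -706 m

At φ = -41.2656°, λ = 136.6092°: sin φ = -0.659550, cos φ = 0.751660, sin λ = 0.686971, cos λ = -0.726685.
ΔU = cos φ cos λ·ΔX + cos φ sin λ·ΔY + sin φ·ΔZ = (0.751660)(-0.726685)(274) + (0.751660)(0.686971)(-454) + (-0.659550)(488) = -705.96 m.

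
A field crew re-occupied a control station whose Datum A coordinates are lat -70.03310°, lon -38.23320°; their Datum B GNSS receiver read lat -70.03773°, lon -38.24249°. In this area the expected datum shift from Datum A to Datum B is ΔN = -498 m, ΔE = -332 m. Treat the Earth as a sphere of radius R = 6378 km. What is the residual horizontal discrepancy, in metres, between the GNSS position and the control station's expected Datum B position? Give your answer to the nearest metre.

27 m

Observed coordinate differences: Δφ = -0.00463°, Δλ = -0.00929°.
Converting to metres (1° lat = 111317 m, cos φ = 0.341477): observed ΔN = -515.4 m, observed ΔE = -353.1 m.
Subtracting the expected shift leaves a residual of -515.4 − (-498) = -17.4 m north and -353.1 − (-332) = -21.1 m east.
Residual distance = √((-17.4)² + (-21.1)²) = 27.4 m.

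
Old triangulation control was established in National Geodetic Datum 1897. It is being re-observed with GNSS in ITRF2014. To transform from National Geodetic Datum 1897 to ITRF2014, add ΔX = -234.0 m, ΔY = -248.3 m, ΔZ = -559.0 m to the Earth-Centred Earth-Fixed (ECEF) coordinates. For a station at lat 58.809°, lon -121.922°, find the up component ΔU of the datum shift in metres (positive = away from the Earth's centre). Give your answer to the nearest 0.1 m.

At φ = 58.809°, λ = -121.922°: sin φ = 0.855446, cos φ = 0.517893, sin λ = -0.848769, cos λ = -0.528764.
ΔU = cos φ cos λ·ΔX + cos φ sin λ·ΔY + sin φ·ΔZ = (0.517893)(-0.528764)(-234.0) + (0.517893)(-0.848769)(-248.3) + (0.855446)(-559.0) = -304.97 m.

ΔU = -305.0 m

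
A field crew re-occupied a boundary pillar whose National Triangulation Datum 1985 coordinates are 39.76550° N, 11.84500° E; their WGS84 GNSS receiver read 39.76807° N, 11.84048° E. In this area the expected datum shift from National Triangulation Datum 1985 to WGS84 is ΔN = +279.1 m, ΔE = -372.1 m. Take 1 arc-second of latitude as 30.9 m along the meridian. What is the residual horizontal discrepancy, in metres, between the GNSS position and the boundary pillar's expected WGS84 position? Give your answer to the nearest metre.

16 m

Observed coordinate differences: Δφ = +0.00257°, Δλ = -0.00452°.
Converting to metres (1° lat = 111240 m, cos φ = 0.768669): observed ΔN = 285.9 m, observed ΔE = -386.5 m.
Subtracting the expected shift leaves a residual of 285.9 − (279.1) = 6.8 m north and -386.5 − (-372.1) = -14.4 m east.
Residual distance = √(6.8² + (-14.4)²) = 15.9 m.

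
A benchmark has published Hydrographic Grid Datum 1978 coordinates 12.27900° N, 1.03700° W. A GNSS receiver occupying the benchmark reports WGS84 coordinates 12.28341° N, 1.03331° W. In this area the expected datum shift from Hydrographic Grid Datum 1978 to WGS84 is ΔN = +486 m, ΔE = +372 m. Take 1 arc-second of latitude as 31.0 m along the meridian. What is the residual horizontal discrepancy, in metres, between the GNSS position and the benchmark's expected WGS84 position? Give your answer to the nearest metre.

Observed coordinate differences: Δφ = +0.00441°, Δλ = +0.00369°.
Converting to metres (1° lat = 111600 m, cos φ = 0.977124): observed ΔN = 492.2 m, observed ΔE = 402.4 m.
Subtracting the expected shift leaves a residual of 492.2 − (486) = 6.2 m north and 402.4 − (372) = 30.4 m east.
Residual distance = √(6.2² + 30.4²) = 31.0 m.

31 m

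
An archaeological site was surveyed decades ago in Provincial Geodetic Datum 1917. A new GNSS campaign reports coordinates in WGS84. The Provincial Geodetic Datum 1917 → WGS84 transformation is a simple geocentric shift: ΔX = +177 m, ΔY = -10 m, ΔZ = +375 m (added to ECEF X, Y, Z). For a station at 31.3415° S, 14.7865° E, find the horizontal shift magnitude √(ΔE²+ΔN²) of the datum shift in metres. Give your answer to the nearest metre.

412 m

At φ = -31.3415°, λ = 14.7865°: sin φ = -0.520138, cos φ = 0.854082, sin λ = 0.255218, cos λ = 0.966884.
ΔE = −sin λ·ΔX + cos λ·ΔY = −(0.255218)·(177) + (0.966884)·(-10) = -54.84 m.
ΔN = −sin φ cos λ·ΔX − sin φ sin λ·ΔY + cos φ·ΔZ = −(-0.520138)(0.966884)(177) − (-0.520138)(0.255218)(-10) + (0.854082)(375) = 407.97 m.
Horizontal magnitude = √(ΔE² + ΔN²) = √((-54.84)² + 407.97²) = 411.64 m.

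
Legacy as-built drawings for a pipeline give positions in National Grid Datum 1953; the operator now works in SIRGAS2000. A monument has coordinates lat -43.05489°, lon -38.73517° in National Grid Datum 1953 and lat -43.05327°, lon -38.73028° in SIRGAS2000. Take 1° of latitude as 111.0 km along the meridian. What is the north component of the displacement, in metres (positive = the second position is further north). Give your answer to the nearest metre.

ΔN = 180 m

Δφ = -43.05327° − -43.05489° = +0.00162°; Δλ = -38.73028° − -38.73517° = +0.00489°.
ΔN = Δφ × 111000 = 179.8 m; ΔE = Δλ × 111000 × cos(-43.05489°) = +0.00489 × 111000 × 0.730700 = 396.6 m.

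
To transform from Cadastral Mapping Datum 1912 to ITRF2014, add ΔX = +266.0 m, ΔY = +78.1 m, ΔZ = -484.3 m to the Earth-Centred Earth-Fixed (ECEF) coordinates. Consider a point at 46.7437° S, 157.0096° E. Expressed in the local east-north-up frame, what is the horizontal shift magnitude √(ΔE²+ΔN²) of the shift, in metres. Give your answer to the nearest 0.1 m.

518.7 m

At φ = -46.7437°, λ = 157.0096°: sin φ = -0.728296, cos φ = 0.685263, sin λ = 0.390577, cos λ = -0.920570.
ΔE = −sin λ·ΔX + cos λ·ΔY = −(0.390577)·(266.0) + (-0.920570)·(78.1) = -175.79 m.
ΔN = −sin φ cos λ·ΔX − sin φ sin λ·ΔY + cos φ·ΔZ = −(-0.728296)(-0.920570)(266.0) − (-0.728296)(0.390577)(78.1) + (0.685263)(-484.3) = -488.00 m.
Horizontal magnitude = √(ΔE² + ΔN²) = √((-175.79)² + (-488.00)²) = 518.69 m.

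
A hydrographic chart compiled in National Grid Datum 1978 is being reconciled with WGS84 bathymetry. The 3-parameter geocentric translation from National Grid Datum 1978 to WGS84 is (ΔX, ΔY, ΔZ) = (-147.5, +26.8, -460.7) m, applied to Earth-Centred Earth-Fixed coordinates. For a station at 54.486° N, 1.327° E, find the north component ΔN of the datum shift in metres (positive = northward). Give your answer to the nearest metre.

The local north axis is (−sin φ cos λ, −sin φ sin λ, cos φ), giving ΔN = 120.029 − 0.505 − 267.621 = -148.10 m.

ΔN = -148 m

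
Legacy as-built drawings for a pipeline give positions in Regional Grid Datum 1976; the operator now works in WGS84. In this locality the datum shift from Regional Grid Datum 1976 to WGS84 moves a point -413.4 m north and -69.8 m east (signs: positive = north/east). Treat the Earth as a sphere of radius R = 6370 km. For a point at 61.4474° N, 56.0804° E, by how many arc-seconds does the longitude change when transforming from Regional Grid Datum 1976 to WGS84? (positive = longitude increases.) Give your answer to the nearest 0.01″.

At latitude 61.4474°, cos φ = 0.477965.
One radian of longitude at latitude φ spans R cos φ, so Δλ = ΔE / (R cos φ) = -69.8 / (6370000 × 0.477965) = -2.2926e-05 rad = -4.729″.

Δλ = -4.73″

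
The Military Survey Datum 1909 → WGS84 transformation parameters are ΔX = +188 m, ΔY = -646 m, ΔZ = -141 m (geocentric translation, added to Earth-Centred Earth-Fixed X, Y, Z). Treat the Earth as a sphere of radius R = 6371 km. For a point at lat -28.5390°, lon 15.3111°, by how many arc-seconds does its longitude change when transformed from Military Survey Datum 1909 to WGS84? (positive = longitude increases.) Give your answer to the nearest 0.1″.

sin φ = -0.477757, cos φ = 0.878492, sin λ = 0.264060, cos λ = 0.964506.
East component: ΔE = −sin λ·ΔX + cos λ·ΔY = −(0.264060)(188) + (0.964506)(-646) = -672.71 m.
1° of latitude spans πR/180 = 111195 m; at latitude φ, 1° of longitude spans that × cos φ = 97683.9 m, so Δλ = -672.71 / 97683.9 × 3600 = -24.792″.

Δλ = -24.8″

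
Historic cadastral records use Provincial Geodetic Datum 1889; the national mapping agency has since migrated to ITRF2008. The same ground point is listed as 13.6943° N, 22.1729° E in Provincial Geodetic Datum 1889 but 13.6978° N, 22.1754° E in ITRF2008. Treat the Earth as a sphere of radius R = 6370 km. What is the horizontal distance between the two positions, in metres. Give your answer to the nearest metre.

474 m

Δφ = 13.6978° − 13.6943° = +0.0035°; Δλ = 22.1754° − 22.1729° = +0.0025°.
1° along a meridian = πR/180 = 111177 m.
ΔN = Δφ × 111177 = 389.1 m; ΔE = Δλ × 111177 × cos(13.6943°) = +0.0025 × 111177 × 0.971573 = 270.0 m.
Distance = √(ΔE² + ΔN²) = √(270.0² + 389.1²) = 473.6 m.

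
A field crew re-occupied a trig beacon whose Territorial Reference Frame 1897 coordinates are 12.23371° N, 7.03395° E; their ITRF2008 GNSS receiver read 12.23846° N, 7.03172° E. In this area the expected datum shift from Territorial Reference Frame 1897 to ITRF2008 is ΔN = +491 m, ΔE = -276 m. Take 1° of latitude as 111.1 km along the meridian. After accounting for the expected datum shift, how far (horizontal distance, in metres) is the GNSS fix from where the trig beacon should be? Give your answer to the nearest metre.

50 m

Observed coordinate differences: Δφ = +0.00475°, Δλ = -0.00223°.
Converting to metres (1° lat = 111100 m, cos φ = 0.977291): observed ΔN = 527.7 m, observed ΔE = -242.1 m.
Subtracting the expected shift leaves a residual of 527.7 − (491) = 36.7 m north and -242.1 − (-276) = 33.9 m east.
Residual distance = √(36.7² + 33.9²) = 50.0 m.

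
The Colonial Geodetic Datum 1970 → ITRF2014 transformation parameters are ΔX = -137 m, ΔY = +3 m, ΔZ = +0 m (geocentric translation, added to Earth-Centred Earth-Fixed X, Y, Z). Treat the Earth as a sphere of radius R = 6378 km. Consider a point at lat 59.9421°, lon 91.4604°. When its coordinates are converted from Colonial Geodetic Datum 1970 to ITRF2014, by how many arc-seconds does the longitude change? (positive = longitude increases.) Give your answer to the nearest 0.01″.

Δλ = 8.84″

sin φ = 0.865520, cos φ = 0.500875, sin λ = 0.999675, cos λ = -0.025486.
East component: ΔE = −sin λ·ΔX + cos λ·ΔY = −(0.999675)(-137) + (-0.025486)(3) = 136.88 m.
1° of latitude spans πR/180 = 111317 m; at latitude φ, 1° of longitude spans that × cos φ = 55755.9 m, so Δλ = 136.88 / 55755.9 × 3600 = 8.838″.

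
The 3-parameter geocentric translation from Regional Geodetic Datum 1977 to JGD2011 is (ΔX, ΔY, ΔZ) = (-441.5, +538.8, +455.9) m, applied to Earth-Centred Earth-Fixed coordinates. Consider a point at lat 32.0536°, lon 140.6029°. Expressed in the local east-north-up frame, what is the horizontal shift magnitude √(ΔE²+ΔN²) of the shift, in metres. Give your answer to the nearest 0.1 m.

The local east axis at (φ, λ) is (−sin λ, cos λ, 0), so ΔE = −sin(140.6029°)·(-441.5) + cos(140.6029°)·538.8 = -136.15 m.
The local north axis is (−sin φ cos λ, −sin φ sin λ, cos φ), giving ΔN = -181.066 − 181.489 + 386.399 = 23.84 m.
Horizontal magnitude = √(ΔE² + ΔN²) = √((-136.15)² + 23.84²) = 138.22 m.

138.2 m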